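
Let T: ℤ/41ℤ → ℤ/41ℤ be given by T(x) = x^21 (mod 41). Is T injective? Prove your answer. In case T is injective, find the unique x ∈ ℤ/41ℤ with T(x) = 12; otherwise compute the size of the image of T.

29

Since 41 is prime, the nonzero elements of ℤ/41ℤ form a cyclic group of order 40.
As gcd(21, 40) = 1, raising to the 21st power is a bijection on this group: if a^21 ≡ b^21 then (ab^{−1})^21 = 1, and the only element of order dividing gcd(21, 40) = 1 is 1, so a = b.
With T(0) = 0 this makes T injective on all of ℤ/41ℤ, hence bijective (finite equal-size domain and codomain). In particular T is injective.
Since T is injective, we find the preimage of 12. The inverse of x ↦ x^21 on (ℤ/41ℤ)^× is x ↦ x^21, because 21·21 = 441 = 11·40 + 1 ≡ 1 (mod 40) and x^{40} = 1 for x ≠ 0 (Fermat). So T⁻¹(12) = 12^21 mod 41.
Repeated squaring mod 41: 12^1 ≡ 12, 12^2 ≡ 12² = 144 ≡ 21, 12^4 ≡ 21² = 441 ≡ 31, 12^8 ≡ 31² = 961 ≡ 18, 12^16 ≡ 18² = 324 ≡ 37. Since 21 = 16 + 4 + 1, 12^21 ≡ 37·31·12: 37·31 = 1147 ≡ 40, then 40·12 = 480 ≡ 29. So 12^21 ≡ 29 (mod 41).
Hence T⁻¹(12) = 29.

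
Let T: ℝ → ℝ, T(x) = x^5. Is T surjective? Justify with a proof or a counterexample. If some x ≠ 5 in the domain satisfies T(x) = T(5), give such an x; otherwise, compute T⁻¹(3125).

5

For any y ∈ ℝ, x = y^{1/5} ∈ ℝ gives T(x) = y, so T is surjective.
Since x ↦ x^5 is strictly increasing on ℝ, it is injective there, so no x ≠ 5 in the domain has T(x) = T(5). We therefore compute T⁻¹(3125) = 3125^{1/5} = 5 (indeed 5^5 = 3125).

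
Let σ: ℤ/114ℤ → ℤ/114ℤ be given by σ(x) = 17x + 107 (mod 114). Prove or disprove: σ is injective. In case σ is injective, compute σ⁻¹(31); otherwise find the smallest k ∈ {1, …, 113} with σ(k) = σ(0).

By definition, σ is injective when σ(s) = σ(t) forces s = t.
Suppose σ(s) = σ(t) in ℤ/114ℤ. Then 17s + 107 ≡ 17t + 107 (mod 114), therefore 17(s − t) ≡ 0 (mod 114).
Since gcd(17, 114) = 1, 17 is invertible modulo 114, therefore s − t ≡ 0 (mod 114), i.e. s = t.
Hence σ is injective.
We now compute 17⁻¹ mod 114 explicitly. Euclid's algorithm: 114 = 6·17 + 12, 17 = 1·12 + 5, 12 = 2·5 + 2, 5 = 2·2 + 1; back-substituting gives 1 = 47·17 − 7·114, so 17⁻¹ ≡ 47 (mod 114).
Since σ is injective, we find σ⁻¹(31): we need 17x ≡ 31 − 107 ≡ 38 (mod 114). Using 17⁻¹ = 47: x ≡ 47·38 = 1786 = 15·114 + 76, so x = 76.
Check: σ(76) = 17·76 + 107 = 1399 = 12·114 + 31 ≡ 31 (mod 114).

76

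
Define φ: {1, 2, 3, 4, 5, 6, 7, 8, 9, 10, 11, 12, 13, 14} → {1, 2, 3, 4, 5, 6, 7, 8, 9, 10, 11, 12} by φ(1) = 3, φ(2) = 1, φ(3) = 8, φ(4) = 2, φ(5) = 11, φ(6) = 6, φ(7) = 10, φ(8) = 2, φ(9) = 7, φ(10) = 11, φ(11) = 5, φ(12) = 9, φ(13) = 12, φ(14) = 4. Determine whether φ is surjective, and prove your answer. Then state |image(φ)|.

Every element of the codomain has a preimage: 1 = φ(2), 2 = φ(4), 3 = φ(1), 4 = φ(14), 5 = φ(11), 6 = φ(6), 7 = φ(9), 8 = φ(3), 9 = φ(12), 10 = φ(7), 11 = φ(5), 12 = φ(13).
Hence φ is surjective.
The image of φ is {1, 2, 3, 4, 5, 6, 7, 8, 9, 10, 11, 12}, which has 12 elements.

12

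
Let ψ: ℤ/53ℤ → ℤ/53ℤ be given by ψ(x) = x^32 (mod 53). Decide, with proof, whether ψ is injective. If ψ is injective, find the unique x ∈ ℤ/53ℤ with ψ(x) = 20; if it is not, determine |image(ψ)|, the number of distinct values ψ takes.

ψ(2): Repeated squaring mod 53: 2^1 ≡ 2, 2^2 ≡ 2² = 4, 2^4 ≡ 4² = 16, 2^8 ≡ 16² = 256 ≡ 44, 2^16 ≡ 44² = 1936 ≡ 28, 2^32 ≡ 28² = 784 ≡ 42. So 2^32 ≡ 42 (mod 53).
ψ(7): Repeated squaring mod 53: 7^1 ≡ 7, 7^2 ≡ 7² = 49, 7^4 ≡ 49² = 2401 ≡ 16, 7^8 ≡ 16² = 256 ≡ 44, 7^16 ≡ 44² = 1936 ≡ 28, 7^32 ≡ 28² = 784 ≡ 42. So 7^32 ≡ 42 (mod 53).
So ψ(2) = ψ(7) = 42 while 2 ≠ 7, hence ψ is not injective.
Since ψ is not injective, we determine |image(ψ)|. Computing x^32 mod 53 for each x (by repeated squaring, reducing mod 53 at every step), the values ψ(0), ψ(1), …, ψ(52) are: 0, 1, 42, 13, 15, 10, 16, 42, 47, 10, 49, 36, 36, 46, 15, 24, 13, 44, 49, 46, 44, 16, 28, 1, 28, 47, 24, 24, 47, 28, 1, 28, 16, 44, 46, 49, 44, 13, 24, 15, 46, 36, 36, 49, 10, 47, 42, 16, 10, 15, 13, 42, 1.
The distinct values are {0, 1, 10, 13, 15, 16, 24, 28, 36, 42, 44, 46, 47, 49}; there are 14 of them.

14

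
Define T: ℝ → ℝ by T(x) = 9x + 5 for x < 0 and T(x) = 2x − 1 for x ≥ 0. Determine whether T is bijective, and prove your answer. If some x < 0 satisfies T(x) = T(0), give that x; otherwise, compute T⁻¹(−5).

-2/3

Both pieces are strictly increasing (slopes 9 and 2), so each is injective on its own interval.
The left piece maps (−∞, 0) onto (−∞, 5); the right piece maps [0, ∞) onto [−1, ∞).
These images overlap. In particular T(0) = −1 (right piece), and solving 9x + 5 = −1 on the left piece gives x = −2/3 < 0.
So T(−2/3) = T(0) with −2/3 ≠ 0, and T is not injective, hence not bijective. This x = −2/3 is the requested value below 0.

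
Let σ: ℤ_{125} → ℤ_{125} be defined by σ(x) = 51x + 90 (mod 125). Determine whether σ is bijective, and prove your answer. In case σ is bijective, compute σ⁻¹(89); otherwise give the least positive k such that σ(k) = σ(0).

49

If σ(a) = σ(b), then 51a ≡ 51b (mod 125). Because gcd(51, 125) = 1, we may cancel 51 to get a ≡ b (mod 125).
We now compute 51⁻¹ mod 125 explicitly. Euclid's algorithm: 125 = 2·51 + 23, 51 = 2·23 + 5, 23 = 4·5 + 3, 5 = 1·3 + 2, 3 = 1·2 + 1; back-substituting gives 1 = 76·51 − 31·125, so 51⁻¹ ≡ 76 (mod 125).
Then y ↦ 76(y − 90) is a two-sided inverse to σ, so every y ∈ ℤ_{125} has a preimage.
So σ is bijective.
Since σ is bijective, we compute σ⁻¹(89): solve 51x + 90 ≡ 89 (mod 125), i.e. 51x ≡ 124 (mod 125).
Multiplying by 51⁻¹ = 76 gives x ≡ 76·124 = 9424 = 75·125 + 49 ≡ 49 (mod 125).
Check: σ(49) = 51·49 + 90 = 2589 = 20·125 + 89 ≡ 89 (mod 125).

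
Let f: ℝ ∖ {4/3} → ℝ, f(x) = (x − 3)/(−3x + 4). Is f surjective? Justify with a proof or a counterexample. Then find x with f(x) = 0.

If f(x) = −1/3, cross-multiplying gives −3(x − 3) = 1(−3x + 4), which simplifies to 9 = 4 — false.  So −1/3 has no preimage and f is not surjective.
Solving f(x) = 0: cross-multiplying gives x − 3 = 0(−3x + 4), which rearranges to 1x = 3, so x = 3.

3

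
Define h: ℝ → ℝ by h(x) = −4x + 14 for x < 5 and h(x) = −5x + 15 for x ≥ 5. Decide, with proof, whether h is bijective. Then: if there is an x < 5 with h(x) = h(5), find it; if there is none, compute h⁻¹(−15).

6

Both pieces are strictly decreasing (slopes −4 and −5), so each is injective on its own interval.
The left piece maps (−∞, 5) onto (−6, ∞); the right piece maps [5, ∞) onto (−∞, −10].
The images leave a gap (−6 has no preimage), so h is not surjective, hence not bijective.
Because the two images are disjoint, no x < 5 has h(x) = h(5), so we compute h⁻¹(−15): −15 lies in (−∞, −10], so solve −5x + 15 = −15: x = (−15 − 15)/(−5) = 6.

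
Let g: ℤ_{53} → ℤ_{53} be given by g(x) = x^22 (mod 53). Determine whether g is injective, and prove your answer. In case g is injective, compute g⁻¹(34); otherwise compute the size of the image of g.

27

g(26): Repeated squaring mod 53: 26^1 ≡ 26, 26^2 ≡ 26² = 676 ≡ 40, 26^4 ≡ 40² = 1600 ≡ 10, 26^8 ≡ 10² = 100 ≡ 47, 26^16 ≡ 47² = 2209 ≡ 36. Since 22 = 16 + 4 + 2, 26^22 ≡ 36·10·40: 36·10 = 360 ≡ 42, then 42·40 = 1680 ≡ 37. So 26^22 ≡ 37 (mod 53).
g(27): Repeated squaring mod 53: 27^1 ≡ 27, 27^2 ≡ 27² = 729 ≡ 40, 27^4 ≡ 40² = 1600 ≡ 10, 27^8 ≡ 10² = 100 ≡ 47, 27^16 ≡ 47² = 2209 ≡ 36. Since 22 = 16 + 4 + 2, 27^22 ≡ 36·10·40: 36·10 = 360 ≡ 42, then 42·40 = 1680 ≡ 37. So 27^22 ≡ 37 (mod 53).
So g(26) = g(27) = 37 while 26 ≠ 27, therefore g is not injective.
Since g is not injective, we determine |image(g)|. Computing x^22 mod 53 for each x (by repeated squaring, reducing mod 53 at every step), the values g(0), g(1), …, g(52) are: 0, 1, 43, 17, 47, 29, 42, 10, 7, 24, 28, 49, 4, 44, 6, 16, 36, 15, 25, 9, 38, 11, 40, 52, 13, 46, 37, 37, 46, 13, 52, 40, 11, 38, 9, 25, 15, 36, 16, 6, 44, 4, 49, 28, 24, 7, 10, 42, 29, 47, 17, 43, 1.
The distinct values are {0, 1, 4, 6, 7, 9, 10, 11, 13, 15, 16, 17, 24, 25, 28, 29, 36, 37, 38, 40, 42, 43, 44, 46, 47, 49, 52}; there are 27 of them.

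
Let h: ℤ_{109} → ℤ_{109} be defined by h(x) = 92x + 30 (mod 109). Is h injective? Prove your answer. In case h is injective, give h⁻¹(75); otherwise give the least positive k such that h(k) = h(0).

Suppose h(a) = h(b) in ℤ_{109}. Then 92a + 30 ≡ 92b + 30 (mod 109), thus 92(a − b) ≡ 0 (mod 109).
Since gcd(92, 109) = 1, 92 is invertible modulo 109, hence a − b ≡ 0 (mod 109), i.e. a = b.
So h is injective.
We now compute 92⁻¹ mod 109 explicitly. Euclid's algorithm: 109 = 1·92 + 17, 92 = 5·17 + 7, 17 = 2·7 + 3, 7 = 2·3 + 1; back-substituting gives 1 = 32·92 − 27·109, so 92⁻¹ ≡ 32 (mod 109).
Since h is injective, we compute h⁻¹(75): solve 92x + 30 ≡ 75 (mod 109), i.e. 92x ≡ 45 (mod 109).
Multiplying by 92⁻¹ = 32 gives x ≡ 32·45 = 1440 = 13·109 + 23 ≡ 23 (mod 109).
Check: h(23) = 92·23 + 30 = 2146 = 19·109 + 75 ≡ 75 (mod 109).

23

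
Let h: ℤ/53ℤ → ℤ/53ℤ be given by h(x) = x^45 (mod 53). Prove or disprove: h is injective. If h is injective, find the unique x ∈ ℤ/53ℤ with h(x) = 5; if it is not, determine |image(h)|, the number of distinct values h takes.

33

Since 53 is prime, the nonzero elements of ℤ/53ℤ form a cyclic group of order 52.
As gcd(45, 52) = 1, raising to the 45th power is a bijection on this group: if a^45 ≡ b^45 then (ab^{−1})^45 = 1, and the only element of order dividing gcd(45, 52) = 1 is 1, so a = b.
With h(0) = 0 this makes h injective on all of ℤ/53ℤ, hence bijective (finite equal-size domain and codomain). In particular h is injective.
Since h is injective, we find the preimage of 5. The inverse of x ↦ x^45 on (ℤ/53ℤ)^× is x ↦ x^37, because 45·37 = 1665 = 32·52 + 1 ≡ 1 (mod 52) and x^{52} = 1 for x ≠ 0 (Fermat). So h⁻¹(5) = 5^37 mod 53.
Repeated squaring mod 53: 5^1 ≡ 5, 5^2 ≡ 5² = 25, 5^4 ≡ 25² = 625 ≡ 42, 5^8 ≡ 42² = 1764 ≡ 15, 5^16 ≡ 15² = 225 ≡ 13, 5^32 ≡ 13² = 169 ≡ 10. Since 37 = 32 + 4 + 1, 5^37 ≡ 10·42·5: 10·42 = 420 ≡ 49, then 49·5 = 245 ≡ 33. So 5^37 ≡ 33 (mod 53).
Hence h⁻¹(5) = 33.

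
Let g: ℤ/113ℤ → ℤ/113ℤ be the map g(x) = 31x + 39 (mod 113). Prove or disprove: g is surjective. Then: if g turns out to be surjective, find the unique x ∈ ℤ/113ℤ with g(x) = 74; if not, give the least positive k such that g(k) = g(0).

23

Since gcd(31, 113) = 1, 31 is invertible modulo 113. Euclid's algorithm: 113 = 3·31 + 20, 31 = 1·20 + 11, 20 = 1·11 + 9, 11 = 1·9 + 2, 9 = 4·2 + 1; back-substituting gives 1 = 62·31 − 17·113, so 31⁻¹ ≡ 62 (mod 113).
Then y ↦ 62(y − 39) is a two-sided inverse to g, so every y ∈ ℤ/113ℤ has a preimage.
So g is surjective.
Since g is surjective, we find g⁻¹(74): we need 31x ≡ 74 − 39 ≡ 35 (mod 113). Using 31⁻¹ = 62: x ≡ 62·35 = 2170 = 19·113 + 23, so x = 23.
Check: g(23) = 31·23 + 39 = 752 = 6·113 + 74 ≡ 74 (mod 113).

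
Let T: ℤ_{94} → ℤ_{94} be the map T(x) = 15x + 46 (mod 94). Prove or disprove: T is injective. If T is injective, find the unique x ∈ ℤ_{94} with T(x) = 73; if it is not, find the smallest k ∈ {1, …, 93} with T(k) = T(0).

Suppose T(x_1) = T(x_2) in ℤ_{94}. Then 15x_1 + 46 ≡ 15x_2 + 46 (mod 94), hence 15(x_1 − x_2) ≡ 0 (mod 94).
Since gcd(15, 94) = 1, 15 is invertible modulo 94, therefore x_1 − x_2 ≡ 0 (mod 94), i.e. x_1 = x_2.
Therefore T is injective.
We now compute 15⁻¹ mod 94 explicitly. Euclid's algorithm: 94 = 6·15 + 4, 15 = 3·4 + 3, 4 = 1·3 + 1; back-substituting gives 1 = 69·15 − 11·94, so 15⁻¹ ≡ 69 (mod 94).
Since T is injective, we find T⁻¹(73): we need 15x ≡ 73 − 46 ≡ 27 (mod 94). Using 15⁻¹ = 69: x ≡ 69·27 = 1863 = 19·94 + 77, so x = 77.
Check: T(77) = 15·77 + 46 = 1201 = 12·94 + 73 ≡ 73 (mod 94).

77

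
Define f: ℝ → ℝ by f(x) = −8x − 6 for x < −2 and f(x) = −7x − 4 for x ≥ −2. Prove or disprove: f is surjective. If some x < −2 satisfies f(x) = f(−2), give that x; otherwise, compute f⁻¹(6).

-10/7

Both pieces are strictly decreasing (slopes −8 and −7), so each is injective on its own interval.
The left piece maps (−∞, −2) onto (10, ∞); the right piece maps [−2, ∞) onto (−∞, 10].
These images together cover ℝ, so f is surjective.
Because the two images are disjoint, no x < −2 has f(x) = f(−2), so we compute f⁻¹(6): 6 lies in (−∞, 10], so solve −7x − 4 = 6: x = (6 + 4)/(−7) = −10/7.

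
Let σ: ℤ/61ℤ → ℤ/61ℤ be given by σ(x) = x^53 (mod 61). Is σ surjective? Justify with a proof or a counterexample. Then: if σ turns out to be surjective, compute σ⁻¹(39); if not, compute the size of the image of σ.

Since 61 is prime, the nonzero elements of ℤ/61ℤ form a cyclic group of order 60.
As gcd(53, 60) = 1, raising to the 53rd power is a bijection on this group: if x_1^53 ≡ x_2^53 then (x_1x_2^{−1})^53 = 1, and the only element of order dividing gcd(53, 60) = 1 is 1, so x_1 = x_2.
With σ(0) = 0 this makes σ injective on all of ℤ/61ℤ, hence bijective (finite equal-size domain and codomain). In particular σ is surjective.
Since σ is surjective, we find the preimage of 39. The inverse of x ↦ x^53 on (ℤ/61ℤ)^× is x ↦ x^17, because 53·17 = 901 = 15·60 + 1 ≡ 1 (mod 60) and x^{60} = 1 for x ≠ 0 (Fermat). So σ⁻¹(39) = 39^17 mod 61.
Repeated squaring mod 61: 39^1 ≡ 39, 39^2 ≡ 39² = 1521 ≡ 57, 39^4 ≡ 57² = 3249 ≡ 16, 39^8 ≡ 16² = 256 ≡ 12, 39^16 ≡ 12² = 144 ≡ 22. Since 17 = 16 + 1, 39^17 ≡ 22·39: 22·39 = 858 ≡ 4. So 39^17 ≡ 4 (mod 61).
Hence σ⁻¹(39) = 4.

4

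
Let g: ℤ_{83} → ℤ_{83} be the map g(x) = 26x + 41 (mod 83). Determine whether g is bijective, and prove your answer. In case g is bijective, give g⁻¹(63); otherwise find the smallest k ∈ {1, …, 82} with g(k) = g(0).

Recall that g is injective when g(a) = g(b) forces a = b.
If g(a) = g(b), then 26a ≡ 26b (mod 83). Because gcd(26, 83) = 1, we may cancel 26 to get a ≡ b (mod 83).
We now compute 26⁻¹ mod 83 explicitly. Euclid's algorithm: 83 = 3·26 + 5, 26 = 5·5 + 1; back-substituting gives 1 = 16·26 − 5·83, so 26⁻¹ ≡ 16 (mod 83).
Then y ↦ 16(y − 41) is a two-sided inverse to g, so every y ∈ ℤ_{83} has a preimage.
Therefore g is bijective.
Since g is bijective, we find g⁻¹(63): we need 26x ≡ 63 − 41 ≡ 22 (mod 83). Using 26⁻¹ = 16: x ≡ 16·22 = 352 = 4·83 + 20, so x = 20.
Check: g(20) = 26·20 + 41 = 561 = 6·83 + 63 ≡ 63 (mod 83).

20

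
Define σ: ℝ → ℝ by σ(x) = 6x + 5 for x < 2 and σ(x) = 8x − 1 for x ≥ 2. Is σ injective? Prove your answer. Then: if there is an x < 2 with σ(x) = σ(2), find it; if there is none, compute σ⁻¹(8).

Both pieces are strictly increasing (slopes 6 and 8), so each is injective on its own interval.
The left piece maps (−∞, 2) onto (−∞, 17); the right piece maps [2, ∞) onto [15, ∞).
These images overlap. In particular σ(2) = 15 (right piece), and solving 6x + 5 = 15 on the left piece gives x = 5/3 < 2.
So σ(5/3) = σ(2) with 5/3 ≠ 2, and σ is not injective. This x = 5/3 is the requested value below 2.

5/3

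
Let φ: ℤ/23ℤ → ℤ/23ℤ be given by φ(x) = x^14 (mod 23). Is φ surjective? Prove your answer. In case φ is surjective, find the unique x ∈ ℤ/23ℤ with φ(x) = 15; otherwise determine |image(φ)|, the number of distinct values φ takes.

φ(11): Repeated squaring mod 23: 11^1 ≡ 11, 11^2 ≡ 11² = 121 ≡ 6, 11^4 ≡ 6² = 36 ≡ 13, 11^8 ≡ 13² = 169 ≡ 8. Since 14 = 8 + 4 + 2, 11^14 ≡ 8·13·6: 8·13 = 104 ≡ 12, then 12·6 = 72 ≡ 3. So 11^14 ≡ 3 (mod 23).
φ(12): Repeated squaring mod 23: 12^1 ≡ 12, 12^2 ≡ 12² = 144 ≡ 6, 12^4 ≡ 6² = 36 ≡ 13, 12^8 ≡ 13² = 169 ≡ 8. Since 14 = 8 + 4 + 2, 12^14 ≡ 8·13·6: 8·13 = 104 ≡ 12, then 12·6 = 72 ≡ 3. So 12^14 ≡ 3 (mod 23).
So φ(11) = φ(12) = 3 while 11 ≠ 12, thus φ is not injective.
A non-injective map from the 23-element set ℤ/23ℤ to itself takes at most 22 distinct values, so it cannot be surjective. Therefore φ is not surjective.
Since φ is not surjective, we determine |image(φ)|. Computing x^14 mod 23 for each x (by repeated squaring, reducing mod 23 at every step), the values φ(0), φ(1), …, φ(22) are: 0, 1, 8, 4, 18, 13, 9, 2, 6, 16, 12, 3, 3, 12, 16, 6, 2, 9, 13, 18, 4, 8, 1.
The distinct values are {0, 1, 2, 3, 4, 6, 8, 9, 12, 13, 16, 18}; there are 12 of them.

12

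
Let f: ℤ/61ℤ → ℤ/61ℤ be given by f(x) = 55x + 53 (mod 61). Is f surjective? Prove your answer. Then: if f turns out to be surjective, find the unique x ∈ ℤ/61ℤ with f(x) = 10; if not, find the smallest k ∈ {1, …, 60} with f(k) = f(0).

58

Since gcd(55, 61) = 1, 55 is invertible modulo 61. Euclid's algorithm: 61 = 1·55 + 6, 55 = 9·6 + 1; back-substituting gives 1 = 10·55 − 9·61, so 55⁻¹ ≡ 10 (mod 61).
For any y ∈ ℤ/61ℤ, x = 10(y − 53) mod 61 satisfies f(x) = 55·10(y − 53) + 53 ≡ y (since 55·10 ≡ 1 mod 61). So every y has a preimage.
Therefore f is surjective.
Since f is surjective, we compute f⁻¹(10): solve 55x + 53 ≡ 10 (mod 61), i.e. 55x ≡ 18 (mod 61).
Multiplying by 55⁻¹ = 10 gives x ≡ 10·18 = 180 = 2·61 + 58 ≡ 58 (mod 61).
Check: f(58) = 55·58 + 53 = 3243 = 53·61 + 10 ≡ 10 (mod 61).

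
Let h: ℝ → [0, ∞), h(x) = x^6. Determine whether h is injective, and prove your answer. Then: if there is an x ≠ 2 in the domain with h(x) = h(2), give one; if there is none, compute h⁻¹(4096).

h(2) = 64 = (−2)^6 = h(−2) (since 6 is even), with 2 ≠ −2. So h is not injective.
For the follow-up, such an x exists: taking x = −2 ∈ ℝ gives h(−2) = 64 = h(2) with −2 ≠ 2.

-2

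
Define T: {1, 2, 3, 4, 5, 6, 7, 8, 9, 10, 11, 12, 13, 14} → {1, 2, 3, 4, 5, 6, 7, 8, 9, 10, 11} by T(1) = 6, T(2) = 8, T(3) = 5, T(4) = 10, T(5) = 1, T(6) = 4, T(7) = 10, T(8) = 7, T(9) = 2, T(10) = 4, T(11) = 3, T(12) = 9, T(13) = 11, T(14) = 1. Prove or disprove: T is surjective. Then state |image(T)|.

11

Every element of the codomain has a preimage: 1 = T(5), 2 = T(9), 3 = T(11), 4 = T(6), 5 = T(3), 6 = T(1), 7 = T(8), 8 = T(2), 9 = T(12), 10 = T(4), 11 = T(13).
So T is surjective.
The image of T is {1, 2, 3, 4, 5, 6, 7, 8, 9, 10, 11}, which has 11 elements.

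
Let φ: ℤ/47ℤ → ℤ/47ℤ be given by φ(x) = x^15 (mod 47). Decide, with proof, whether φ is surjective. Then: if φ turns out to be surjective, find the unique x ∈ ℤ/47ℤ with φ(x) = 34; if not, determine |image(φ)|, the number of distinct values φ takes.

Since 47 is prime, the nonzero elements of ℤ/47ℤ form a cyclic group of order 46.
As gcd(15, 46) = 1, raising to the 15th power is a bijection on this group: if a^15 ≡ b^15 then (ab^{−1})^15 = 1, and the only element of order dividing gcd(15, 46) = 1 is 1, so a = b.
With φ(0) = 0 this makes φ injective on all of ℤ/47ℤ, hence bijective (finite equal-size domain and codomain). In particular φ is surjective.
Since φ is surjective, we find the preimage of 34. The inverse of x ↦ x^15 on (ℤ/47ℤ)^× is x ↦ x^43, because 15·43 = 645 = 14·46 + 1 ≡ 1 (mod 46) and x^{46} = 1 for x ≠ 0 (Fermat). So φ⁻¹(34) = 34^43 mod 47.
Repeated squaring mod 47: 34^1 ≡ 34, 34^2 ≡ 34² = 1156 ≡ 28, 34^4 ≡ 28² = 784 ≡ 32, 34^8 ≡ 32² = 1024 ≡ 37, 34^16 ≡ 37² = 1369 ≡ 6, 34^32 ≡ 6² = 36. Since 43 = 32 + 8 + 2 + 1, 34^43 ≡ 36·37·28·34: 36·37 = 1332 ≡ 16, then 16·28 = 448 ≡ 25, then 25·34 = 850 ≡ 4. So 34^43 ≡ 4 (mod 47).
Hence φ⁻¹(34) = 4.

4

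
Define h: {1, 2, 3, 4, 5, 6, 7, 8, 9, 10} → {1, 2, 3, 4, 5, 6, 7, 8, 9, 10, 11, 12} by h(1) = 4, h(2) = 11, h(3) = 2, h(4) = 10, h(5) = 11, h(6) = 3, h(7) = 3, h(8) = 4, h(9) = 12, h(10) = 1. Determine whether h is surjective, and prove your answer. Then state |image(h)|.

No element maps to 5, so h is not surjective.
The image of h is {1, 2, 3, 4, 10, 11, 12}, which has 7 elements.

7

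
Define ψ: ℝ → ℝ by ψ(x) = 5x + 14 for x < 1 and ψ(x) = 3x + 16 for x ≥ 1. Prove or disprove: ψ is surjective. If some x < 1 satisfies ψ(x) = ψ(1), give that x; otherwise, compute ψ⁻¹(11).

Both pieces are strictly increasing (slopes 5 and 3), so each is injective on its own interval.
The left piece maps (−∞, 1) onto (−∞, 19); the right piece maps [1, ∞) onto [19, ∞).
These images together cover ℝ, so ψ is surjective.
Because the two images are disjoint, no x < 1 has ψ(x) = ψ(1), so we compute ψ⁻¹(11): 11 lies in (−∞, 19), so solve 5x + 14 = 11: x = (11 − 14)/5 = −3/5.

-3/5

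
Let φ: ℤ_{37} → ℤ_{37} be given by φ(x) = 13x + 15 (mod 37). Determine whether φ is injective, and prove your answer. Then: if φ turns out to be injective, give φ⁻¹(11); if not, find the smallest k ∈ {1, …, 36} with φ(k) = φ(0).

By definition, φ is injective if φ(u) = φ(v) implies u = v.
Suppose φ(u) = φ(v) in ℤ_{37}. Then 13u + 15 ≡ 13v + 15 (mod 37), hence 13(u − v) ≡ 0 (mod 37).
Since gcd(13, 37) = 1, 13 is invertible modulo 37, therefore u − v ≡ 0 (mod 37), i.e. u = v.
Thus φ is injective.
We now compute 13⁻¹ mod 37 explicitly. Euclid's algorithm: 37 = 2·13 + 11, 13 = 1·11 + 2, 11 = 5·2 + 1; back-substituting gives 1 = 20·13 − 7·37, so 13⁻¹ ≡ 20 (mod 37).
Since φ is injective, we find φ⁻¹(11): we need 13x ≡ 11 − 15 ≡ 33 (mod 37). Using 13⁻¹ = 20: x ≡ 20·33 = 660 = 17·37 + 31, so x = 31.
Check: φ(31) = 13·31 + 15 = 418 = 11·37 + 11 ≡ 11 (mod 37).

31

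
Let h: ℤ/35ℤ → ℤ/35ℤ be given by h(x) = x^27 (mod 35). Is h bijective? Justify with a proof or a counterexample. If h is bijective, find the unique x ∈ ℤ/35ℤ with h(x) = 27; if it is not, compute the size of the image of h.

15

h(4): Repeated squaring mod 35: 4^1 ≡ 4, 4^2 ≡ 4² = 16, 4^4 ≡ 16² = 256 ≡ 11, 4^8 ≡ 11² = 121 ≡ 16, 4^16 ≡ 16² = 256 ≡ 11. Since 27 = 16 + 8 + 2 + 1, 4^27 ≡ 11·16·16·4: 11·16 = 176 ≡ 1, then 1·16 = 16, then 16·4 = 64 ≡ 29. So 4^27 ≡ 29 (mod 35).
h(9): Repeated squaring mod 35: 9^1 ≡ 9, 9^2 ≡ 9² = 81 ≡ 11, 9^4 ≡ 11² = 121 ≡ 16, 9^8 ≡ 16² = 256 ≡ 11, 9^16 ≡ 11² = 121 ≡ 16. Since 27 = 16 + 8 + 2 + 1, 9^27 ≡ 16·11·11·9: 16·11 = 176 ≡ 1, then 1·11 = 11, then 11·9 = 99 ≡ 29. So 9^27 ≡ 29 (mod 35).
So h(4) = h(9) = 29 while 4 ≠ 9, thus h is not injective, hence not bijective.
Since h is not bijective, we determine |image(h)|. Computing x^27 mod 35 for each x (by repeated squaring, reducing mod 35 at every step), the values h(0), h(1), …, h(34) are: 0, 1, 8, 27, 29, 20, 6, 28, 22, 29, 20, 1, 13, 27, 14, 15, 1, 13, 22, 34, 20, 21, 8, 22, 34, 15, 6, 13, 7, 29, 15, 6, 8, 27, 34.
The distinct values are {0, 1, 6, 7, 8, 13, 14, 15, 20, 21, 22, 27, 28, 29, 34}; there are 15 of them.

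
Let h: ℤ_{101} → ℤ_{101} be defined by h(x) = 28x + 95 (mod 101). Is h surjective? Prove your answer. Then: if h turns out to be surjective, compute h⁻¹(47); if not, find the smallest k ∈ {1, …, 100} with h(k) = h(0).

56

Since gcd(28, 101) = 1, 28 is invertible modulo 101. Euclid's algorithm: 101 = 3·28 + 17, 28 = 1·17 + 11, 17 = 1·11 + 6, 11 = 1·6 + 5, 6 = 1·5 + 1; back-substituting gives 1 = 83·28 − 23·101, so 28⁻¹ ≡ 83 (mod 101).
For any y ∈ ℤ_{101}, x = 83(y − 95) mod 101 satisfies h(x) = 28·83(y − 95) + 95 ≡ y (since 28·83 ≡ 1 mod 101). So every y has a preimage.
Hence h is surjective.
Since h is surjective, we compute h⁻¹(47): solve 28x + 95 ≡ 47 (mod 101), i.e. 28x ≡ 53 (mod 101).
Multiplying by 28⁻¹ = 83 gives x ≡ 83·53 = 4399 = 43·101 + 56 ≡ 56 (mod 101).
Check: h(56) = 28·56 + 95 = 1663 = 16·101 + 47 ≡ 47 (mod 101).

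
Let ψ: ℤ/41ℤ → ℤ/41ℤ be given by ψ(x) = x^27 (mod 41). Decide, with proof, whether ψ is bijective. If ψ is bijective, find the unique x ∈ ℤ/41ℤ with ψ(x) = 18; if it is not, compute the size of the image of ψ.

Since 41 is prime, the nonzero elements of ℤ/41ℤ form a cyclic group of order 40.
As gcd(27, 40) = 1, raising to the 27th power is a bijection on this group: if a^27 ≡ b^27 then (ab^{−1})^27 = 1, and the only element of order dividing gcd(27, 40) = 1 is 1, so a = b.
With ψ(0) = 0 this makes ψ injective on all of ℤ/41ℤ, hence bijective (finite equal-size domain and codomain). In particular ψ is bijective.
Since ψ is bijective, we find the preimage of 18. The inverse of x ↦ x^27 on (ℤ/41ℤ)^× is x ↦ x^3, because 27·3 = 81 = 2·40 + 1 ≡ 1 (mod 40) and x^{40} = 1 for x ≠ 0 (Fermat). So ψ⁻¹(18) = 18^3 mod 41.
Repeated squaring mod 41: 18^1 ≡ 18, 18^2 ≡ 18² = 324 ≡ 37. Since 3 = 2 + 1, 18^3 ≡ 37·18: 37·18 = 666 ≡ 10. So 18^3 ≡ 10 (mod 41).
Hence ψ⁻¹(18) = 10.

10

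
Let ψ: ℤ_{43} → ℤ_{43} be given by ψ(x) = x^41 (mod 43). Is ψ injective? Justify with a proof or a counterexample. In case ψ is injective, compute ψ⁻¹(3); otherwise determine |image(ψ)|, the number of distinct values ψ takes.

Since 43 is prime, the nonzero elements of ℤ_{43} form a cyclic group of order 42.
As gcd(41, 42) = 1, raising to the 41st power is a bijection on this group: if x_1^41 ≡ x_2^41 then (x_1x_2^{−1})^41 = 1, and the only element of order dividing gcd(41, 42) = 1 is 1, so x_1 = x_2.
With ψ(0) = 0 this makes ψ injective on all of ℤ_{43}, hence bijective (finite equal-size domain and codomain). In particular ψ is injective.
Since ψ is injective, we find the preimage of 3. The inverse of x ↦ x^41 on (ℤ_{43})^× is x ↦ x^41, because 41·41 = 1681 = 40·42 + 1 ≡ 1 (mod 42) and x^{42} = 1 for x ≠ 0 (Fermat). So ψ⁻¹(3) = 3^41 mod 43.
Repeated squaring mod 43: 3^1 ≡ 3, 3^2 ≡ 3² = 9, 3^4 ≡ 9² = 81 ≡ 38, 3^8 ≡ 38² = 1444 ≡ 25, 3^16 ≡ 25² = 625 ≡ 23, 3^32 ≡ 23² = 529 ≡ 13. Since 41 = 32 + 8 + 1, 3^41 ≡ 13·25·3: 13·25 = 325 ≡ 24, then 24·3 = 72 ≡ 29. So 3^41 ≡ 29 (mod 43).
Hence ψ⁻¹(3) = 29.

29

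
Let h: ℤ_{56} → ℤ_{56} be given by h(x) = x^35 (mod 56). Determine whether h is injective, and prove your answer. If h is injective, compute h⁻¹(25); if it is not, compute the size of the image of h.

h(0) = 0^35 = 0.
h(14): Repeated squaring mod 56: 14^1 ≡ 14, 14^2 ≡ 14² = 196 ≡ 28, 14^4 ≡ 28² = 784 ≡ 0, 14^8 ≡ 0² = 0, 14^16 ≡ 0² = 0, 14^32 ≡ 0² = 0. Since 35 = 32 + 2 + 1, 14^35 ≡ 0·28·14: 0·28 = 0, then 0·14 = 0. So 14^35 ≡ 0 (mod 56).
So h(0) = h(14) = 0 while 0 ≠ 14, hence h is not injective.
Since h is not injective, we determine |image(h)|. Computing x^35 mod 56 for each x (by repeated squaring, reducing mod 56 at every step), the values h(0), h(1), …, h(55) are: 0, 1, 32, 19, 16, 45, 48, 7, 8, 25, 40, 51, 24, 13, 0, 15, 32, 33, 16, 3, 48, 21, 8, 39, 40, 9, 24, 27, 0, 29, 32, 47, 16, 17, 48, 35, 8, 53, 40, 23, 24, 41, 0, 43, 32, 5, 16, 31, 48, 49, 8, 11, 40, 37, 24, 55.
The distinct values are {0, 1, 3, 5, 7, 8, 9, 11, 13, 15, 16, 17, 19, 21, 23, 24, 25, 27, 29, 31, 32, 33, 35, 37, 39, 40, 41, 43, 45, 47, 48, 49, 51, 53, 55}; there are 35 of them.

35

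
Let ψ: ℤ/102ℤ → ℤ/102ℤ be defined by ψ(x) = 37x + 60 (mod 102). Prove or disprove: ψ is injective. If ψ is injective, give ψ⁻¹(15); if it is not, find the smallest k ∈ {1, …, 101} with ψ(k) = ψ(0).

Recall: injectivity means: for all a, b in the domain, ψ(a) = ψ(b) implies a = b.
If ψ(a) = ψ(b), then 37a ≡ 37b (mod 102). Because gcd(37, 102) = 1, we may cancel 37 to get a ≡ b (mod 102).
Therefore ψ is injective.
We now compute 37⁻¹ mod 102 explicitly. Euclid's algorithm: 102 = 2·37 + 28, 37 = 1·28 + 9, 28 = 3·9 + 1; back-substituting gives 1 = 91·37 − 33·102, so 37⁻¹ ≡ 91 (mod 102).
Since ψ is injective, we find ψ⁻¹(15): we need 37x ≡ 15 − 60 ≡ 57 (mod 102). Using 37⁻¹ = 91: x ≡ 91·57 = 5187 = 50·102 + 87, so x = 87.
Check: ψ(87) = 37·87 + 60 = 3279 = 32·102 + 15 ≡ 15 (mod 102).

87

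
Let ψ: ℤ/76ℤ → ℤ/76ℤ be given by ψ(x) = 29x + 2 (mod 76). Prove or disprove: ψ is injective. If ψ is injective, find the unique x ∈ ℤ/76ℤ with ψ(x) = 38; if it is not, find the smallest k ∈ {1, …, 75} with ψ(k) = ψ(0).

72

Recall: ψ is injective if ψ(u) = ψ(v) implies u = v.
Suppose ψ(u) = ψ(v) in ℤ/76ℤ. Then 29u + 2 ≡ 29v + 2 (mod 76), hence 29(u − v) ≡ 0 (mod 76).
Since gcd(29, 76) = 1, 29 is invertible modulo 76, hence u − v ≡ 0 (mod 76), i.e. u = v.
Therefore ψ is injective.
We now compute 29⁻¹ mod 76 explicitly. Euclid's algorithm: 76 = 2·29 + 18, 29 = 1·18 + 11, 18 = 1·11 + 7, 11 = 1·7 + 4, 7 = 1·4 + 3, 4 = 1·3 + 1; back-substituting gives 1 = 21·29 − 8·76, so 29⁻¹ ≡ 21 (mod 76).
Since ψ is injective, we compute ψ⁻¹(38): solve 29x + 2 ≡ 38 (mod 76), i.e. 29x ≡ 36 (mod 76).
Multiplying by 29⁻¹ = 21 gives x ≡ 21·36 = 756 = 9·76 + 72 ≡ 72 (mod 76).
Check: ψ(72) = 29·72 + 2 = 2090 = 27·76 + 38 ≡ 38 (mod 76).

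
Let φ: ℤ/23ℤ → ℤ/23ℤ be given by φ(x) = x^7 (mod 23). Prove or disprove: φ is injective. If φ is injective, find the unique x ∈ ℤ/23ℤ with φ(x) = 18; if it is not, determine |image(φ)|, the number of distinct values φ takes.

16

Since 23 is prime, the nonzero elements of ℤ/23ℤ form a cyclic group of order 22.
As gcd(7, 22) = 1, raising to the 7th power is a bijection on this group: if a^7 ≡ b^7 then (ab^{−1})^7 = 1, and the only element of order dividing gcd(7, 22) = 1 is 1, so a = b.
With φ(0) = 0 this makes φ injective on all of ℤ/23ℤ, hence bijective (finite equal-size domain and codomain). In particular φ is injective.
Since φ is injective, we find the preimage of 18. The inverse of x ↦ x^7 on (ℤ/23ℤ)^× is x ↦ x^19, because 7·19 = 133 = 6·22 + 1 ≡ 1 (mod 22) and x^{22} = 1 for x ≠ 0 (Fermat). So φ⁻¹(18) = 18^19 mod 23.
Repeated squaring mod 23: 18^1 ≡ 18, 18^2 ≡ 18² = 324 ≡ 2, 18^4 ≡ 2² = 4, 18^8 ≡ 4² = 16, 18^16 ≡ 16² = 256 ≡ 3. Since 19 = 16 + 2 + 1, 18^19 ≡ 3·2·18: 3·2 = 6, then 6·18 = 108 ≡ 16. So 18^19 ≡ 16 (mod 23).
Hence φ⁻¹(18) = 16.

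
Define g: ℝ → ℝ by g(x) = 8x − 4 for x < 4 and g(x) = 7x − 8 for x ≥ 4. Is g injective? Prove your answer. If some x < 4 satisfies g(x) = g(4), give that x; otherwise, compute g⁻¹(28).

Both pieces are strictly increasing (slopes 8 and 7), so each is injective on its own interval.
The left piece maps (−∞, 4) onto (−∞, 28); the right piece maps [4, ∞) onto [20, ∞).
These images overlap. In particular g(4) = 20 (right piece), and solving 8x − 4 = 20 on the left piece gives x = 3 < 4.
So g(3) = g(4) with 3 ≠ 4, and g is not injective. This x = 3 is the requested value below 4.

3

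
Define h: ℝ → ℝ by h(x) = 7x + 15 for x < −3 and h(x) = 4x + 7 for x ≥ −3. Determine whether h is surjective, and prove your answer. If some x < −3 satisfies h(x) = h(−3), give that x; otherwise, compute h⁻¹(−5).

-3

Both pieces are strictly increasing (slopes 7 and 4), so each is injective on its own interval.
The left piece maps (−∞, −3) onto (−∞, −6); the right piece maps [−3, ∞) onto [−5, ∞).
The union (−∞, −6) ∪ [−5, ∞) omits the interval between −6 and −5; in particular −6 has no preimage. So h is not surjective.
Because the two images are disjoint, no x < −3 has h(x) = h(−3), so we compute h⁻¹(−5): −5 lies in [−5, ∞), so solve 4x + 7 = −5: x = (−5 − 7)/4 = −3.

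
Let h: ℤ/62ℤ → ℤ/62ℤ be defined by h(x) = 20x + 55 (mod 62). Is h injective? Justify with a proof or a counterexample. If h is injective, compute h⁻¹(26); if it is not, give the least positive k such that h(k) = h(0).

31

We have gcd(20, 62) = 2 > 1. Taking u = 0 and v = 31: h(0) = 55 and h(31) = 20·31 + 55 = 675 ≡ 55 (mod 62).
So h(0) = h(31) while 0 ≠ 31, hence h is not injective.
Since h is not injective, we find the least positive k with h(k) = h(0): this means 20k ≡ 0 (mod 62), i.e. 62 ∣ 20k. Since gcd(20, 62) = 2, dividing through by 2 this holds exactly when 31 ∣ 10k, and as gcd(10, 31) = 1, exactly when 31 ∣ k.
The smallest positive such k is 31.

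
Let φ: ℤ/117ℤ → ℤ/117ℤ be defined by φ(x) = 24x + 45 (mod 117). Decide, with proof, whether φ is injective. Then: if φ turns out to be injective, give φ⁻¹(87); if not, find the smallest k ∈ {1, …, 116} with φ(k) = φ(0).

We have gcd(24, 117) = 3 > 1. Taking a = 0 and b = 39: φ(0) = 45 and φ(39) = 24·39 + 45 = 981 ≡ 45 (mod 117).
So φ(0) = φ(39) while 0 ≠ 39, therefore φ is not injective.
Since φ is not injective, we find the least positive k with φ(k) = φ(0): this means 24k ≡ 0 (mod 117), i.e. 117 ∣ 24k. Since gcd(24, 117) = 3, dividing through by 3 this holds exactly when 39 ∣ 8k, and as gcd(8, 39) = 1, exactly when 39 ∣ k.
The smallest positive such k is 39.

39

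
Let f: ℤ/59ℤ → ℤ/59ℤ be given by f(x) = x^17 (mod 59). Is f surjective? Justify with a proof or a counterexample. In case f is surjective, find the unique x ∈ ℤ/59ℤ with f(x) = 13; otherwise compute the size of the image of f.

Since 59 is prime, the nonzero elements of ℤ/59ℤ form a cyclic group of order 58.
As gcd(17, 58) = 1, raising to the 17th power is a bijection on this group: if a^17 ≡ b^17 then (ab^{−1})^17 = 1, and the only element of order dividing gcd(17, 58) = 1 is 1, so a = b.
With f(0) = 0 this makes f injective on all of ℤ/59ℤ, hence bijective (finite equal-size domain and codomain). In particular f is surjective.
Since f is surjective, we find the preimage of 13. The inverse of x ↦ x^17 on (ℤ/59ℤ)^× is x ↦ x^41, because 17·41 = 697 = 12·58 + 1 ≡ 1 (mod 58) and x^{58} = 1 for x ≠ 0 (Fermat). So f⁻¹(13) = 13^41 mod 59.
Repeated squaring mod 59: 13^1 ≡ 13, 13^2 ≡ 13² = 169 ≡ 51, 13^4 ≡ 51² = 2601 ≡ 5, 13^8 ≡ 5² = 25, 13^16 ≡ 25² = 625 ≡ 35, 13^32 ≡ 35² = 1225 ≡ 45. Since 41 = 32 + 8 + 1, 13^41 ≡ 45·25·13: 45·25 = 1125 ≡ 4, then 4·13 = 52. So 13^41 ≡ 52 (mod 59).
Hence f⁻¹(13) = 52.

52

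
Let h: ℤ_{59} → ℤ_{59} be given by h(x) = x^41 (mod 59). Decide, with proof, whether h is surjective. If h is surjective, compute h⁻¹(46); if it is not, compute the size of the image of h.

Since 59 is prime, the nonzero elements of ℤ_{59} form a cyclic group of order 58.
As gcd(41, 58) = 1, raising to the 41st power is a bijection on this group: if a^41 ≡ b^41 then (ab^{−1})^41 = 1, and the only element of order dividing gcd(41, 58) = 1 is 1, so a = b.
With h(0) = 0 this makes h injective on all of ℤ_{59}, hence bijective (finite equal-size domain and codomain). In particular h is surjective.
Since h is surjective, we find the preimage of 46. The inverse of x ↦ x^41 on (ℤ_{59})^× is x ↦ x^17, because 41·17 = 697 = 12·58 + 1 ≡ 1 (mod 58) and x^{58} = 1 for x ≠ 0 (Fermat). So h⁻¹(46) = 46^17 mod 59.
Repeated squaring mod 59: 46^1 ≡ 46, 46^2 ≡ 46² = 2116 ≡ 51, 46^4 ≡ 51² = 2601 ≡ 5, 46^8 ≡ 5² = 25, 46^16 ≡ 25² = 625 ≡ 35. Since 17 = 16 + 1, 46^17 ≡ 35·46: 35·46 = 1610 ≡ 17. So 46^17 ≡ 17 (mod 59).
Hence h⁻¹(46) = 17.

17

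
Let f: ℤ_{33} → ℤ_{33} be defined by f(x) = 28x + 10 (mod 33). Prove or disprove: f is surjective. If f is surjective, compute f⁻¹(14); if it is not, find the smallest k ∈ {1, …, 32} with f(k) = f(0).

Since gcd(28, 33) = 1, 28 is invertible modulo 33. Euclid's algorithm: 33 = 1·28 + 5, 28 = 5·5 + 3, 5 = 1·3 + 2, 3 = 1·2 + 1; back-substituting gives 1 = 13·28 − 11·33, so 28⁻¹ ≡ 13 (mod 33).
For any y ∈ ℤ_{33}, x = 13(y − 10) mod 33 satisfies f(x) = 28·13(y − 10) + 10 ≡ y (since 28·13 ≡ 1 mod 33). So every y has a preimage.
Hence f is surjective.
Since f is surjective, we compute f⁻¹(14): solve 28x + 10 ≡ 14 (mod 33), i.e. 28x ≡ 4 (mod 33).
Multiplying by 28⁻¹ = 13 gives x ≡ 13·4 = 52 = 1·33 + 19 ≡ 19 (mod 33).
Check: f(19) = 28·19 + 10 = 542 = 16·33 + 14 ≡ 14 (mod 33).

19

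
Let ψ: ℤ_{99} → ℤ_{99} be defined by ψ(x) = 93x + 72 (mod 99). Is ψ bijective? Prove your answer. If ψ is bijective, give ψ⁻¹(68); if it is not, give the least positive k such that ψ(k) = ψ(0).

33

We have gcd(93, 99) = 3 > 1. Taking u = 0 and v = 33: ψ(0) = 72 and ψ(33) = 93·33 + 72 = 3141 ≡ 72 (mod 99).
So ψ(0) = ψ(33) while 0 ≠ 33, so ψ is not injective, hence not bijective.
Since ψ is not bijective, we find the least positive k with ψ(k) = ψ(0): this means 93k ≡ 0 (mod 99), i.e. 99 ∣ 93k. Since gcd(93, 99) = 3, dividing through by 3 this holds exactly when 33 ∣ 31k, and as gcd(31, 33) = 1, exactly when 33 ∣ k.
The smallest positive such k is 33.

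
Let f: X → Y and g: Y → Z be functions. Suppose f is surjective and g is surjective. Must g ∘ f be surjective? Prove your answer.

Let c ∈ Z. Since g is surjective, there is b ∈ Y with g(b) = c. Since f is surjective, there is a ∈ X with f(a) = b.
Then (g ∘ f)(a) = g(b) = c. Thus g ∘ f is surjective.

surjective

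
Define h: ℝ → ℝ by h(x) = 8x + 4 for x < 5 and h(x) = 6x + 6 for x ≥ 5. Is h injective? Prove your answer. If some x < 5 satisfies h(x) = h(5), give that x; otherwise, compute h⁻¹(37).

Both pieces are strictly increasing (slopes 8 and 6), so each is injective on its own interval.
The left piece maps (−∞, 5) onto (−∞, 44); the right piece maps [5, ∞) onto [36, ∞).
These images overlap. In particular h(5) = 36 (right piece), and solving 8x + 4 = 36 on the left piece gives x = 4 < 5.
So h(4) = h(5) with 4 ≠ 5, and h is not injective. This x = 4 is the requested value below 5.

4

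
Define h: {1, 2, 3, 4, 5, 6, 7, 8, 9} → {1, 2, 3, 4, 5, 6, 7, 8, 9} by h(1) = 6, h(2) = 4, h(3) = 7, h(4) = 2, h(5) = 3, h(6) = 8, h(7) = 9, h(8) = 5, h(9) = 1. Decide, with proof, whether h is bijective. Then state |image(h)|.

The values 6, 4, 7, 2, 3, 8, 9, 5, 1 are a permutation of {1, 2, 3, 4, 5, 6, 7, 8, 9}: each element appears exactly once.
So h is injective and surjective, hence bijective.
The image of h is {1, 2, 3, 4, 5, 6, 7, 8, 9}, which has 9 elements.

9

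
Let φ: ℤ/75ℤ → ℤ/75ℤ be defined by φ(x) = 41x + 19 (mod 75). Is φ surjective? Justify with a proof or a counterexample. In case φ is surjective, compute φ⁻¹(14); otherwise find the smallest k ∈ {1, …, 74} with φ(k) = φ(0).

20

Since gcd(41, 75) = 1, 41 is invertible modulo 75. Euclid's algorithm: 75 = 1·41 + 34, 41 = 1·34 + 7, 34 = 4·7 + 6, 7 = 1·6 + 1; back-substituting gives 1 = 11·41 − 6·75, so 41⁻¹ ≡ 11 (mod 75).
For any y ∈ ℤ/75ℤ, x = 11(y − 19) mod 75 satisfies φ(x) = 41·11(y − 19) + 19 ≡ y (since 41·11 ≡ 1 mod 75). So every y has a preimage.
Therefore φ is surjective.
Since φ is surjective, we compute φ⁻¹(14): solve 41x + 19 ≡ 14 (mod 75), i.e. 41x ≡ 70 (mod 75).
Multiplying by 41⁻¹ = 11 gives x ≡ 11·70 = 770 = 10·75 + 20 ≡ 20 (mod 75).
Check: φ(20) = 41·20 + 19 = 839 = 11·75 + 14 ≡ 14 (mod 75).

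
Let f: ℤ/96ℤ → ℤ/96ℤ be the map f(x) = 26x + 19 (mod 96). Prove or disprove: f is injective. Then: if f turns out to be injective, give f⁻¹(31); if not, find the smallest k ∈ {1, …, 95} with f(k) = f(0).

48

We have gcd(26, 96) = 2 > 1. Taking x_1 = 0 and x_2 = 48: f(0) = 19 and f(48) = 26·48 + 19 = 1267 ≡ 19 (mod 96).
So f(0) = f(48) while 0 ≠ 48, thus f is not injective.
Since f is not injective, we find the least positive k with f(k) = f(0): this means 26k ≡ 0 (mod 96), i.e. 96 ∣ 26k. Since gcd(26, 96) = 2, dividing through by 2 this holds exactly when 48 ∣ 13k, and as gcd(13, 48) = 1, exactly when 48 ∣ k.
The smallest positive such k is 48.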